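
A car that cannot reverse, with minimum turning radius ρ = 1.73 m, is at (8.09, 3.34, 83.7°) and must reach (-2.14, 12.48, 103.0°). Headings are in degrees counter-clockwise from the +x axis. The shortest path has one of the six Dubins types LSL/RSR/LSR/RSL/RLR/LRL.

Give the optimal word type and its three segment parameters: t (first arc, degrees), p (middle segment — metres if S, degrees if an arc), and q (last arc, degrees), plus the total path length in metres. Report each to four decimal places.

LSR: t = 59.8626°, p = 11.0376 m, q = 40.5626°, L = 14.0699 m

Let ψ = atan2(Δy, Δx) = atan2(9.14, -10.23) = 138.2208° be the start→goal bearing.
Normalize: d = |goal − start| / ρ = 13.718327/1.73 = 7.929669, α = (θ_start − ψ) mod 360° = 305.4792° = 5.331618 rad, β = (θ_goal − ψ) mod 360° = 324.7792° = 5.668467 rad.
Common terms: sin α = -0.814326, cos α = 0.580408, sin β = -0.576729, cos β = 0.816936, cos(α−β) = 0.943801, d² = 62.879649. Work in radians in the unit-radius frame; every candidate has L = ρ·(t + p + q).
LSL: p² = 2 + d² − 2cos(α−β) + 2d(sin α − sin β) = 59.223909; p = √p² = 7.695707; φ = atan2(cos β − cos α, d + sin α − sin β) = 0.030740 rad; t = (φ − α) mod 2π = 0.982307 rad, q = (β − φ) mod 2π = 5.637727 rad → L = 1.73·(0.982307 + 7.695707 + 5.637727) = 1.73·14.315741 = 24.766232 m
RSR: p² = 2 + d² − 2cos(α−β) + 2d(sin β − sin α) = 66.760184; p = √p² = 8.170691; φ = atan2(cos α − cos β, d − sin α + sin β) = -0.028952 rad; t = (α − φ) mod 2π = 5.360571 rad, q = (φ − β) mod 2π = 0.585766 rad → L = 1.73·(5.360571 + 8.170691 + 0.585766) = 1.73·14.117027 = 24.422457 m
LSR: p² = d² − 2 + 2cos(α−β) + 2d(sin α + sin β) = 40.706042; p = √p² = 6.380129; φ = atan2(−cos α − cos β, d + sin α + sin β) − atan2(−2, p) = 0.093232 rad; t = (φ − α) mod 2π = 1.044799 rad, q = (φ − β) mod 2π = 0.707951 rad → L = 1.73·(1.044799 + 6.380129 + 0.707951) = 1.73·8.132879 = 14.069880 m
RSL: p² = d² − 2 + 2cos(α−β) − 2d(sin α + sin β) = 84.828459; p = √p² = 9.210237; φ = atan2(cos α + cos β, d − sin α − sin β) − atan2(2, p) = -0.065020 rad; t = (α − φ) mod 2π = 5.396638 rad, q = (β − φ) mod 2π = 5.733487 rad → L = 1.73·(5.396638 + 9.210237 + 5.733487) = 1.73·20.340362 = 35.188826 m
RLR: c = (6 − d² + 2cos(α−β) + 2d(sin α − sin β))/8 = -7.345023, |c| > 1 → infeasible
LRL: c = (6 − d² + 2cos(α−β) − 2d(sin α − sin β))/8 = -6.402989, |c| > 1 → infeasible
Shortest: LSR with L = 14.069880 m ≈ 14.0699 m
Convert LSR to answer units (arcs ×180/π): t = 1.044799·180/π = 59.8626°, p = ρ·p = 1.73·6.380129 = 11.0376 m, q = 0.707951·180/π = 40.5626°, L = 14.0699 m.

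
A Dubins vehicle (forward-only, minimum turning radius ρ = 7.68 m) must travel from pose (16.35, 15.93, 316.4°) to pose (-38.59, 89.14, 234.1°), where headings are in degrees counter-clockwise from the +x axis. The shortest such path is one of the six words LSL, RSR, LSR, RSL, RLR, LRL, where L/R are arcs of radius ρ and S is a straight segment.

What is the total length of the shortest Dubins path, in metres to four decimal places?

Let ψ = atan2(Δy, Δx) = atan2(73.21, -54.94) = 126.8862° be the start→goal bearing.
Normalize: d = |goal − start| / ρ = 91.532004/7.68 = 11.918230, α = (θ_start − ψ) mod 360° = 189.5138° = 3.307640 rad, β = (θ_goal − ψ) mod 360° = 107.2138° = 1.871234 rad.
Common terms: sin α = -0.165286, cos α = -0.986246, sin β = 0.955207, cos β = -0.295939, cos(α−β) = 0.133986, d² = 142.044198. Work in radians in the unit-radius frame; every candidate has L = ρ·(t + p + q).
LSL: p² = 2 + d² − 2cos(α−β) + 2d(sin α − sin β) = 117.067649; p = √p² = 10.819780; φ = atan2(cos β − cos α, d + sin α − sin β) = 0.063844 rad; t = (φ − α) mod 2π = 3.039389 rad, q = (β − φ) mod 2π = 1.807390 rad → L = 7.68·(3.039389 + 10.819780 + 1.807390) = 7.68·15.666560 = 120.319179 m
RSR: p² = 2 + d² − 2cos(α−β) + 2d(sin β − sin α) = 170.484802; p = √p² = 13.056983; φ = atan2(cos α − cos β, d − sin α + sin β) = -0.052893 rad; t = (α − φ) mod 2π = 3.360534 rad, q = (φ − β) mod 2π = 4.359058 rad → L = 7.68·(3.360534 + 13.056983 + 4.359058) = 7.68·20.776574 = 159.564089 m
LSR: p² = d² − 2 + 2cos(α−β) + 2d(sin α + sin β) = 159.141098; p = √p² = 12.615114; φ = atan2(−cos α − cos β, d + sin α + sin β) − atan2(−2, p) = 0.257786 rad; t = (φ − α) mod 2π = 3.233331 rad, q = (φ − β) mod 2π = 4.669737 rad → L = 7.68·(3.233331 + 12.615114 + 4.669737) = 7.68·20.518181 = 157.579633 m
RSL: p² = d² − 2 + 2cos(α−β) − 2d(sin α + sin β) = 121.483242; p = √p² = 11.021944; φ = atan2(cos α + cos β, d − sin α − sin β) − atan2(2, p) = -0.294216 rad; t = (α − φ) mod 2π = 3.601856 rad, q = (β − φ) mod 2π = 2.165450 rad → L = 7.68·(3.601856 + 11.021944 + 2.165450) = 7.68·16.789249 = 128.941434 m
RLR: c = (6 − d² + 2cos(α−β) + 2d(sin α − sin β))/8 = -20.310600, |c| > 1 → infeasible
LRL: c = (6 − d² + 2cos(α−β) − 2d(sin α − sin β))/8 = -13.633456, |c| > 1 → infeasible
Shortest: LSL with L = 120.319179 m ≈ 120.3192 m

120.3192 m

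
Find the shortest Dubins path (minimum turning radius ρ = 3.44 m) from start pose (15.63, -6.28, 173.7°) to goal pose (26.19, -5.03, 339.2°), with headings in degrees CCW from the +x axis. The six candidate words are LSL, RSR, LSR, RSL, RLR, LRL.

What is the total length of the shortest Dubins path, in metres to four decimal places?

22.1393 m

Let ψ = atan2(Δy, Δx) = atan2(1.25, 10.56) = 6.7508° be the start→goal bearing.
Normalize: d = |goal − start| / ρ = 10.633725/3.44 = 3.091199, α = (θ_start − ψ) mod 360° = 166.9492° = 2.913814 rad, β = (θ_goal − ψ) mod 360° = 332.4492° = 5.802334 rad.
Common terms: sin α = 0.225814, cos α = -0.974170, sin β = -0.462534, cos β = 0.886601, cos(α−β) = -0.968148, d² = 9.555511. Work in radians in the unit-radius frame; every candidate has L = ρ·(t + p + q).
LSL: p² = 2 + d² − 2cos(α−β) + 2d(sin α − sin β) = 17.747450; p = √p² = 4.212772; φ = atan2(cos β − cos α, d + sin α − sin β) = 0.457490 rad; t = (φ − α) mod 2π = 3.826861 rad, q = (β − φ) mod 2π = 5.344844 rad → L = 3.44·(3.826861 + 4.212772 + 5.344844) = 3.44·13.384478 = 46.042603 m
RSR: p² = 2 + d² − 2cos(α−β) + 2d(sin β − sin α) = 9.236163; p = √p² = 3.039106; φ = atan2(cos α − cos β, d − sin α + sin β) = -0.658936 rad; t = (α − φ) mod 2π = 3.572750 rad, q = (φ − β) mod 2π = 6.105101 rad → L = 3.44·(3.572750 + 3.039106 + 6.105101) = 3.44·12.716956 = 43.746330 m
LSR: p² = d² − 2 + 2cos(α−β) + 2d(sin α + sin β) = 4.155718; p = √p² = 2.038558; φ = atan2(−cos α − cos β, d + sin α + sin β) − atan2(−2, p) = 0.806519 rad; t = (φ − α) mod 2π = 4.175890 rad, q = (φ − β) mod 2π = 1.287371 rad → L = 3.44·(4.175890 + 2.038558 + 1.287371) = 3.44·7.501819 = 25.806257 m
RSL: p² = d² − 2 + 2cos(α−β) − 2d(sin α + sin β) = 7.082714; p = √p² = 2.661337; φ = atan2(cos α + cos β, d − sin α − sin β) − atan2(2, p) = -0.670769 rad; t = (α − φ) mod 2π = 3.584583 rad, q = (β − φ) mod 2π = 0.189918 rad → L = 3.44·(3.584583 + 2.661337 + 0.189918) = 3.44·6.435838 = 22.139281 m
RLR: c = (6 − d² + 2cos(α−β) + 2d(sin α − sin β))/8 = -0.154520; p = 2π − arccos c = 4.557247 rad; φ = atan2(cos α − cos β, d − sin α + sin β) = -0.658936 rad; t = (α − φ + p/2) mod 2π = 5.851374 rad, q = (α − β − t + p) mod 2π = 2.100539 rad → L = 3.44·(5.851374 + 4.557247 + 2.100539) = 3.44·12.509159 = 43.031508 m
LRL: c = (6 − d² + 2cos(α−β) − 2d(sin α − sin β))/8 = -1.218431, |c| > 1 → infeasible
Shortest: RSL with L = 22.139281 m ≈ 22.1393 m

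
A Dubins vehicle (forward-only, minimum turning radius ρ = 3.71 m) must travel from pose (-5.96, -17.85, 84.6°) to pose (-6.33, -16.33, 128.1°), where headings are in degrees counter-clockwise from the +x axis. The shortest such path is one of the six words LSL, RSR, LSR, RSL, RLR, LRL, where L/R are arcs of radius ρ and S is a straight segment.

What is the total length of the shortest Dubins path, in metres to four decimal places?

Let ψ = atan2(Δy, Δx) = atan2(1.52, -0.37) = 103.6809° be the start→goal bearing.
Normalize: d = |goal − start| / ρ = 1.564385/3.71 = 0.421667, α = (θ_start − ψ) mod 360° = 340.9191° = 5.950160 rad, β = (θ_goal − ψ) mod 360° = 24.4191° = 0.426193 rad.
Common terms: sin α = -0.326903, cos α = 0.945058, sin β = 0.413408, cos β = 0.910546, cos(α−β) = 0.725374, d² = 0.177803. Work in radians in the unit-radius frame; every candidate has L = ρ·(t + p + q).
LSL: p² = 2 + d² − 2cos(α−β) + 2d(sin α − sin β) = 0.102725; p = √p² = 0.320507; φ = atan2(cos β − cos α, d + sin α − sin β) = -3.033705 rad; t = (φ − α) mod 2π = 3.582505 rad, q = (β − φ) mod 2π = 3.459898 rad → L = 3.71·(3.582505 + 0.320507 + 3.459898) = 3.71·7.362911 = 27.316399 m
RSR: p² = 2 + d² − 2cos(α−β) + 2d(sin β − sin α) = 1.351384; p = √p² = 1.162490; φ = atan2(cos α − cos β, d − sin α + sin β) = 0.029692 rad; t = (α − φ) mod 2π = 5.920468 rad, q = (φ − β) mod 2π = 5.886684 rad → L = 3.71·(5.920468 + 1.162490 + 5.886684) = 3.71·12.969643 = 48.117375 m
LSR: p² = d² − 2 + 2cos(α−β) + 2d(sin α + sin β) = -0.298496 < 0 → infeasible
RSL: p² = d² − 2 + 2cos(α−β) − 2d(sin α + sin β) = -0.444400 < 0 → infeasible
RLR: c = (6 − d² + 2cos(α−β) + 2d(sin α − sin β))/8 = 0.831077; p = 2π − arccos c = 5.693430 rad; φ = atan2(cos α − cos β, d − sin α + sin β) = 0.029692 rad; t = (α − φ + p/2) mod 2π = 2.483998 rad, q = (α − β − t + p) mod 2π = 2.450214 rad → L = 3.71·(2.483998 + 5.693430 + 2.450214) = 3.71·10.627643 = 39.428554 m
LRL: c = (6 − d² + 2cos(α−β) − 2d(sin α − sin β))/8 = 0.987159; p = 2π − arccos c = 6.122760 rad; φ = atan2(cos β − cos α, d + sin α − sin β) = -3.033705 rad; t = (φ − α + p/2) mod 2π = 0.360700 rad, q = (β − α − t + p) mod 2π = 0.238093 rad → L = 3.71·(0.360700 + 6.122760 + 0.238093) = 3.71·6.721552 = 24.936959 m
Shortest: LRL with L = 24.936959 m ≈ 24.9370 m

24.9370 m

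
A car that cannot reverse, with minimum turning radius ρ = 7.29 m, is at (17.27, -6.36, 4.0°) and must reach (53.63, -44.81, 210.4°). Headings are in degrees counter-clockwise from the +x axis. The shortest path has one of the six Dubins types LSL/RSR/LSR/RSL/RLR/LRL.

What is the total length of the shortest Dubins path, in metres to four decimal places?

Let ψ = atan2(Δy, Δx) = atan2(-38.45, 36.36) = -46.6003° be the start→goal bearing.
Normalize: d = |goal − start| / ρ = 52.919298/7.29 = 7.259163, α = (θ_start − ψ) mod 360° = 50.6003° = 0.883142 rad, β = (θ_goal − ψ) mod 360° = 257.0003° = 4.485501 rad.
Common terms: sin α = 0.772737, cos α = 0.634727, sin β = -0.974371, cos β = -0.224946, cos(α−β) = -0.895712, d² = 52.695447. Work in radians in the unit-radius frame; every candidate has L = ρ·(t + p + q).
LSL: p² = 2 + d² − 2cos(α−β) + 2d(sin α − sin β) = 81.851952; p = √p² = 9.047207; φ = atan2(cos β − cos α, d + sin α − sin β) = -0.095164 rad; t = (φ − α) mod 2π = 5.304879 rad, q = (β − φ) mod 2π = 4.580665 rad → L = 7.29·(5.304879 + 9.047207 + 4.580665) = 7.29·18.932752 = 138.019760 m
RSR: p² = 2 + d² − 2cos(α−β) + 2d(sin β − sin α) = 31.121789; p = √p² = 5.578691; φ = atan2(cos α − cos β, d − sin α + sin β) = 0.154716 rad; t = (α − φ) mod 2π = 0.728426 rad, q = (φ − β) mod 2π = 1.952400 rad → L = 7.29·(0.728426 + 5.578691 + 1.952400) = 7.29·8.259516 = 60.211874 m
LSR: p² = d² − 2 + 2cos(α−β) + 2d(sin α + sin β) = 45.976628; p = √p² = 6.780607; φ = atan2(−cos α − cos β, d + sin α + sin β) − atan2(−2, p) = 0.228828 rad; t = (φ − α) mod 2π = 5.628872 rad, q = (φ − β) mod 2π = 2.026512 rad → L = 7.29·(5.628872 + 6.780607 + 2.026512) = 7.29·14.435990 = 105.238369 m
RSL: p² = d² − 2 + 2cos(α−β) − 2d(sin α + sin β) = 51.831418; p = √p² = 7.199404; φ = atan2(cos α + cos β, d − sin α − sin β) − atan2(2, p) = -0.216099 rad; t = (α − φ) mod 2π = 1.099240 rad, q = (β − φ) mod 2π = 4.701600 rad → L = 7.29·(1.099240 + 7.199404 + 4.701600) = 7.29·13.000244 = 94.771781 m
RLR: c = (6 − d² + 2cos(α−β) + 2d(sin α − sin β))/8 = -2.890224, |c| > 1 → infeasible
LRL: c = (6 − d² + 2cos(α−β) − 2d(sin α − sin β))/8 = -9.231494, |c| > 1 → infeasible
Shortest: RSR with L = 60.211874 m ≈ 60.2119 m

60.2119 m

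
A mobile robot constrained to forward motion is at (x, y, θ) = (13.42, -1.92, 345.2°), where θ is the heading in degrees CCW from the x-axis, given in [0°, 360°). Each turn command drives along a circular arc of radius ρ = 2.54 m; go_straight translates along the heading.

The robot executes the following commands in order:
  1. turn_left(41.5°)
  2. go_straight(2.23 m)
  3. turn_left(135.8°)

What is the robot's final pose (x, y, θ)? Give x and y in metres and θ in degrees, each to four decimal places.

(16.8248, 3.9602, 162.5000°)

set_pose: (x, y, θ) = (13.4200, -1.9200, 345.2000°), ρ = 2.54
turn_left(41.5°): centre at ρ to the left, rotate +41.5° → (15.2101, -1.7334, 386.7000° ≡ 26.7000°)
go_straight(2.23): x += 2.23·cos θ, y += 2.23·sin θ → (17.2023, -0.7315, 26.7000°)
turn_left(135.8°): centre at ρ to the left, rotate +135.8° → (16.8248, 3.9602, 162.5000°)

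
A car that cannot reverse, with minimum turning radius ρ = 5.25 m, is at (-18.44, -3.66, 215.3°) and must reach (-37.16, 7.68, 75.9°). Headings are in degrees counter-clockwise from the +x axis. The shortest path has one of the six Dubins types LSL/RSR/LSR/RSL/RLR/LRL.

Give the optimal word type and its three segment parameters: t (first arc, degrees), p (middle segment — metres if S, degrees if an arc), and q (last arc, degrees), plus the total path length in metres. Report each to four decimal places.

RSR: t = 63.9001°, p = 12.0668 m, q = 75.4999°, L = 24.8400 m

Let ψ = atan2(Δy, Δx) = atan2(11.34, -18.72) = 148.7938° be the start→goal bearing.
Normalize: d = |goal − start| / ρ = 21.886845/5.25 = 4.168923, α = (θ_start − ψ) mod 360° = 66.5062° = 1.160752 rad, β = (θ_goal − ψ) mod 360° = 287.1062° = 5.010948 rad.
Common terms: sin α = 0.917103, cos α = 0.398650, sin β = -0.955761, cos β = 0.294144, cos(α−β) = -0.759271, d² = 17.379918. Work in radians in the unit-radius frame; every candidate has L = ρ·(t + p + q).
LSL: p² = 2 + d² − 2cos(α−β) + 2d(sin α − sin β) = 36.514116; p = √p² = 6.042691; φ = atan2(cos β − cos α, d + sin α − sin β) = -0.017296 rad; t = (φ − α) mod 2π = 5.105138 rad, q = (β − φ) mod 2π = 5.028244 rad → L = 5.25·(5.105138 + 6.042691 + 5.028244) = 5.25·16.176073 = 84.924382 m
RSR: p² = 2 + d² − 2cos(α−β) + 2d(sin β − sin α) = 5.282806; p = √p² = 2.298436; φ = atan2(cos α − cos β, d − sin α + sin β) = 0.045484 rad; t = (α − φ) mod 2π = 1.115268 rad, q = (φ − β) mod 2π = 1.317721 rad → L = 5.25·(1.115268 + 2.298436 + 1.317721) = 5.25·4.731425 = 24.839979 m
LSR: p² = d² − 2 + 2cos(α−β) + 2d(sin α + sin β) = 13.539051; p = √p² = 3.679545; φ = atan2(−cos α − cos β, d + sin α + sin β) − atan2(−2, p) = 0.331685 rad; t = (φ − α) mod 2π = 5.454119 rad, q = (φ − β) mod 2π = 1.603922 rad → L = 5.25·(5.454119 + 3.679545 + 1.603922) = 5.25·10.737586 = 56.372326 m
RSL: p² = d² − 2 + 2cos(α−β) − 2d(sin α + sin β) = 14.183701; p = √p² = 3.766125; φ = atan2(cos α + cos β, d − sin α − sin β) − atan2(2, p) = -0.324988 rad; t = (α − φ) mod 2π = 1.485740 rad, q = (β − φ) mod 2π = 5.335937 rad → L = 5.25·(1.485740 + 3.766125 + 5.335937) = 5.25·10.587802 = 55.585963 m
RLR: c = (6 − d² + 2cos(α−β) + 2d(sin α − sin β))/8 = 0.339649; p = 2π − arccos c = 5.058933 rad; φ = atan2(cos α − cos β, d − sin α + sin β) = 0.045484 rad; t = (α − φ + p/2) mod 2π = 3.644734 rad, q = (α − β − t + p) mod 2π = 3.847188 rad → L = 5.25·(3.644734 + 5.058933 + 3.847188) = 5.25·12.550855 = 65.891987 m
LRL: c = (6 − d² + 2cos(α−β) − 2d(sin α − sin β))/8 = -3.564264, |c| > 1 → infeasible
Shortest: RSR with L = 24.839979 m ≈ 24.8400 m
Convert RSR to answer units (arcs ×180/π): t = 1.115268·180/π = 63.9001°, p = ρ·p = 5.25·2.298436 = 12.0668 m, q = 1.317721·180/π = 75.4999°, L = 24.8400 m.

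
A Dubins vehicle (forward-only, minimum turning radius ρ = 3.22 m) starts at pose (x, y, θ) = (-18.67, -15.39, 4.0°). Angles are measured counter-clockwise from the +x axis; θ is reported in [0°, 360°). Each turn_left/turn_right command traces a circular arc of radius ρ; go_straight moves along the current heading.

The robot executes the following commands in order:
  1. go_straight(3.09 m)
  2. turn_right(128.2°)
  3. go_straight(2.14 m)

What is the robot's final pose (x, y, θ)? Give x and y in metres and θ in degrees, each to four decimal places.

(-13.9026, -21.9665, 235.8000°)

set_pose: (x, y, θ) = (-18.6700, -15.3900, 4.0000°), ρ = 3.22
go_straight(3.09): x += 3.09·cos θ, y += 3.09·sin θ → (-15.5875, -15.1745, 4.0000°)
turn_right(128.2°): centre at ρ to the right, rotate −128.2° → (-12.6997, -20.1965, -124.2000° ≡ 235.8000°)
go_straight(2.14): x += 2.14·cos θ, y += 2.14·sin θ → (-13.9026, -21.9665, 235.8000°)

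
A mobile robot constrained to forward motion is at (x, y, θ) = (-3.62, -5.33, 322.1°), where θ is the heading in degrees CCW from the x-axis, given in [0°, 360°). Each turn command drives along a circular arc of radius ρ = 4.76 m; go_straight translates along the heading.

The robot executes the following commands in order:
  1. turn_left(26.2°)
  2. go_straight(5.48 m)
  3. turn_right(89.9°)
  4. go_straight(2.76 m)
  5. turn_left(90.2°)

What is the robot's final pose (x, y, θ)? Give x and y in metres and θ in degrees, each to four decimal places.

set_pose: (x, y, θ) = (-3.6200, -5.3300, 322.1000°), ρ = 4.76
turn_left(26.2°): centre at ρ to the left, rotate +26.2° → (-1.6613, -6.2351, 348.3000°)
go_straight(5.48): x += 5.48·cos θ, y += 5.48·sin θ → (3.7049, -7.3463, 348.3000°)
turn_right(89.9°): centre at ρ to the right, rotate −89.9° → (7.4024, -12.9646, 258.4000°)
go_straight(2.76): x += 2.76·cos θ, y += 2.76·sin θ → (6.8474, -15.6682, 258.4000°)
turn_left(90.2°): centre at ρ to the left, rotate +90.2° → (10.5693, -21.2914, 348.6000°)

(10.5693, -21.2914, 348.6000°)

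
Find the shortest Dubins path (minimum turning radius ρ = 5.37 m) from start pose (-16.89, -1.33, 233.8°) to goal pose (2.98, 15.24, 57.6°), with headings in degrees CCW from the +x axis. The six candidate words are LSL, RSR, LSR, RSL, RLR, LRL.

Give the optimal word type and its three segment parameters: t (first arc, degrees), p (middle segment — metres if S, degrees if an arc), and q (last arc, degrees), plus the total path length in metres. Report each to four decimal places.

LSR: t = 190.4235°, p = 23.9141 m, q = 6.6235°, L = 42.3822 m

Let ψ = atan2(Δy, Δx) = atan2(16.57, 19.87) = 39.8254° be the start→goal bearing.
Normalize: d = |goal − start| / ρ = 25.872414/5.37 = 4.817954, α = (θ_start − ψ) mod 360° = 193.9746° = 3.385495 rad, β = (θ_goal − ψ) mod 360° = 17.7746° = 0.310225 rad.
Common terms: sin α = -0.241491, cos α = -0.970403, sin β = 0.305273, cos β = 0.952265, cos(α−β) = -0.997801, d² = 23.212682. Work in radians in the unit-radius frame; every candidate has L = ρ·(t + p + q).
LSL: p² = 2 + d² − 2cos(α−β) + 2d(sin α − sin β) = 21.939715; p = √p² = 4.683985; φ = atan2(cos β − cos α, d + sin α − sin β) = 0.422977 rad; t = (φ − α) mod 2π = 3.320667 rad, q = (β − φ) mod 2π = 6.170433 rad → L = 5.37·(3.320667 + 4.683985 + 6.170433) = 5.37·14.175085 = 76.120209 m
RSR: p² = 2 + d² − 2cos(α−β) + 2d(sin β − sin α) = 32.476856; p = √p² = 5.698847; φ = atan2(cos α − cos β, d − sin α + sin β) = -0.344131 rad; t = (α − φ) mod 2π = 3.729626 rad, q = (φ − β) mod 2π = 5.628830 rad → L = 5.37·(3.729626 + 5.698847 + 5.628830) = 5.37·15.057302 = 80.857713 m
LSR: p² = d² − 2 + 2cos(α−β) + 2d(sin α + sin β) = 19.831672; p = √p² = 4.453277; φ = atan2(−cos α − cos β, d + sin α + sin β) − atan2(−2, p) = 0.425827 rad; t = (φ − α) mod 2π = 3.323517 rad, q = (φ − β) mod 2π = 0.115602 rad → L = 5.37·(3.323517 + 4.453277 + 0.115602) = 5.37·7.892396 = 42.382165 m
RSL: p² = d² − 2 + 2cos(α−β) − 2d(sin α + sin β) = 18.602487; p = √p² = 4.313060; φ = atan2(cos α + cos β, d − sin α − sin β) − atan2(2, p) = -0.438010 rad; t = (α − φ) mod 2π = 3.823505 rad, q = (β − φ) mod 2π = 0.748235 rad → L = 5.37·(3.823505 + 4.313060 + 0.748235) = 5.37·8.884800 = 47.711376 m
RLR: c = (6 − d² + 2cos(α−β) + 2d(sin α − sin β))/8 = -3.059607, |c| > 1 → infeasible
LRL: c = (6 − d² + 2cos(α−β) − 2d(sin α − sin β))/8 = -1.742464, |c| > 1 → infeasible
Shortest: LSR with L = 42.382165 m ≈ 42.3822 m
Convert LSR to answer units (arcs ×180/π): t = 3.323517·180/π = 190.4235°, p = ρ·p = 5.37·4.453277 = 23.9141 m, q = 0.115602·180/π = 6.6235°, L = 42.3822 m.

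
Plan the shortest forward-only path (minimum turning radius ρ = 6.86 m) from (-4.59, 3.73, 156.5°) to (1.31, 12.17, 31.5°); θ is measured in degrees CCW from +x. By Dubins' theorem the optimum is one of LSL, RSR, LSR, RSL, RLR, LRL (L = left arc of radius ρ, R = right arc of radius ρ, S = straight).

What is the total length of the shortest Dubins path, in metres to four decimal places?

47.0261 m

Let ψ = atan2(Δy, Δx) = atan2(8.44, 5.90) = 55.0444° be the start→goal bearing.
Normalize: d = |goal − start| / ρ = 10.297747/6.86 = 1.501129, α = (θ_start − ψ) mod 360° = 101.4556° = 1.770733 rad, β = (θ_goal − ψ) mod 360° = 336.4556° = 5.872257 rad.
Common terms: sin α = 0.980079, cos α = -0.198608, sin β = -0.399460, cos β = 0.916750, cos(α−β) = -0.573576, d² = 2.253389. Work in radians in the unit-radius frame; every candidate has L = ρ·(t + p + q).
LSL: p² = 2 + d² − 2cos(α−β) + 2d(sin α − sin β) = 9.542276; p = √p² = 3.089058; φ = atan2(cos β − cos α, d + sin α − sin β) = 0.369412 rad; t = (φ − α) mod 2π = 4.881864 rad, q = (β − φ) mod 2π = 5.502845 rad → L = 6.86·(4.881864 + 3.089058 + 5.502845) = 6.86·13.473767 = 92.430039 m
RSR: p² = 2 + d² − 2cos(α−β) + 2d(sin β − sin α) = 1.258808; p = √p² = 1.121966; φ = atan2(cos α − cos β, d − sin α + sin β) = -1.462211 rad; t = (α − φ) mod 2π = 3.232944 rad, q = (φ − β) mod 2π = 5.231903 rad → L = 6.86·(3.232944 + 1.121966 + 5.231903) = 6.86·9.586813 = 65.765537 m
LSR: p² = d² − 2 + 2cos(α−β) + 2d(sin α + sin β) = 0.849404; p = √p² = 0.921631; φ = atan2(−cos α − cos β, d + sin α + sin β) − atan2(−2, p) = 0.806797 rad; t = (φ − α) mod 2π = 5.319249 rad, q = (φ − β) mod 2π = 1.217725 rad → L = 6.86·(5.319249 + 0.921631 + 1.217725) = 6.86·7.458605 = 51.166031 m
RSL: p² = d² − 2 + 2cos(α−β) − 2d(sin α + sin β) = -2.636931 < 0 → infeasible
RLR: c = (6 − d² + 2cos(α−β) + 2d(sin α − sin β))/8 = 0.842649; p = 2π − arccos c = 5.714573 rad; φ = atan2(cos α − cos β, d − sin α + sin β) = -1.462211 rad; t = (α − φ + p/2) mod 2π = 6.090231 rad, q = (α − β − t + p) mod 2π = 1.806004 rad → L = 6.86·(6.090231 + 5.714573 + 1.806004) = 6.86·13.610807 = 93.370139 m
LRL: c = (6 − d² + 2cos(α−β) − 2d(sin α − sin β))/8 = -0.192785; p = 2π − arccos c = 4.518390 rad; φ = atan2(cos β − cos α, d + sin α − sin β) = 0.369412 rad; t = (φ − α + p/2) mod 2π = 0.857874 rad, q = (β − α − t + p) mod 2π = 1.478854 rad → L = 6.86·(0.857874 + 4.518390 + 1.478854) = 6.86·6.855118 = 47.026110 m
Shortest: LRL with L = 47.026110 m ≈ 47.0261 m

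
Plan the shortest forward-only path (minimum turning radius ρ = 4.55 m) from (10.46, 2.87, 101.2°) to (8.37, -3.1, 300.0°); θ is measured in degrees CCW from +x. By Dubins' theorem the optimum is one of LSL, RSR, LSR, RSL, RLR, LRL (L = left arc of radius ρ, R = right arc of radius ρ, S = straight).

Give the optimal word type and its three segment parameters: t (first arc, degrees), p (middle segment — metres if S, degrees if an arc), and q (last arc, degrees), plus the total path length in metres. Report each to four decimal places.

Let ψ = atan2(Δy, Δx) = atan2(-5.97, -2.09) = -109.2943° be the start→goal bearing.
Normalize: d = |goal − start| / ρ = 6.325267/4.55 = 1.390169, α = (θ_start − ψ) mod 360° = 210.4943° = 3.673819 rad, β = (θ_goal − ψ) mod 360° = 49.2943° = 0.860348 rad.
Common terms: sin α = -0.507453, cos α = -0.861679, sin β = 0.758070, cos β = 0.652174, cos(α−β) = -0.946649, d² = 1.932569. Work in radians in the unit-radius frame; every candidate has L = ρ·(t + p + q).
LSL: p² = 2 + d² − 2cos(α−β) + 2d(sin α − sin β) = 2.307288; p = √p² = 1.518976; φ = atan2(cos β − cos α, d + sin α − sin β) = 1.488645 rad; t = (φ − α) mod 2π = 4.098011 rad, q = (β − φ) mod 2π = 5.654889 rad → L = 4.55·(4.098011 + 1.518976 + 5.654889) = 4.55·11.271876 = 51.287034 m
RSR: p² = 2 + d² − 2cos(α−β) + 2d(sin β − sin α) = 9.344447; p = √p² = 3.056869; φ = atan2(cos α − cos β, d − sin α + sin β) = -0.518100 rad; t = (α − φ) mod 2π = 4.191918 rad, q = (φ − β) mod 2π = 4.904738 rad → L = 4.55·(4.191918 + 3.056869 + 4.904738) = 4.55·12.153525 = 55.298538 m
LSR: p² = d² − 2 + 2cos(α−β) + 2d(sin α + sin β) = -1.263931 < 0 → infeasible
RSL: p² = d² − 2 + 2cos(α−β) − 2d(sin α + sin β) = -2.657529 < 0 → infeasible
RLR: c = (6 − d² + 2cos(α−β) + 2d(sin α − sin β))/8 = -0.168056; p = 2π − arccos c = 4.543532 rad; φ = atan2(cos α − cos β, d − sin α + sin β) = -0.518100 rad; t = (α − φ + p/2) mod 2π = 0.180499 rad, q = (α − β − t + p) mod 2π = 0.893318 rad → L = 4.55·(0.180499 + 4.543532 + 0.893318) = 4.55·5.617349 = 25.558939 m
LRL: c = (6 − d² + 2cos(α−β) − 2d(sin α − sin β))/8 = 0.711589; p = 2π − arccos c = 5.504146 rad; φ = atan2(cos β − cos α, d + sin α − sin β) = 1.488645 rad; t = (φ − α + p/2) mod 2π = 0.566899 rad, q = (β − α − t + p) mod 2π = 2.123777 rad → L = 4.55·(0.566899 + 5.504146 + 2.123777) = 4.55·8.194822 = 37.286439 m
Shortest: RLR with L = 25.558939 m ≈ 25.5589 m
Convert RLR to answer units (arcs ×180/π): t = 0.180499·180/π = 10.3418°, p = 4.543532·180/π = 260.3252°, q = 0.893318·180/π = 51.1834°, L = 25.5589 m.

RLR: t = 10.3418°, p = 260.3252°, q = 51.1834°, L = 25.5589 m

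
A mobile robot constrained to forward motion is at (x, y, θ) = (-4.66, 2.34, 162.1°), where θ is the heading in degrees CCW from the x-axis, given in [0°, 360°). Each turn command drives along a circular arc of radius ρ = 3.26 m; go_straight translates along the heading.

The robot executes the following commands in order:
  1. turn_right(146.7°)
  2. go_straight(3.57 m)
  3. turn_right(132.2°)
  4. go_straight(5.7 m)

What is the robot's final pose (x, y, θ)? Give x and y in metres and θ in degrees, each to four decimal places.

set_pose: (x, y, θ) = (-4.6600, 2.3400, 162.1000°), ρ = 3.26
turn_right(146.7°): centre at ρ to the right, rotate −146.7° → (-4.5237, 8.5851, 15.4000°)
go_straight(3.57): x += 3.57·cos θ, y += 3.57·sin θ → (-1.0819, 9.5332, 15.4000°)
turn_right(132.2°): centre at ρ to the right, rotate −132.2° → (2.6936, 4.9204, -116.8000° ≡ 243.2000°)
go_straight(5.7): x += 5.7·cos θ, y += 5.7·sin θ → (0.1236, -0.1674, 243.2000°)

(0.1236, -0.1674, 243.2000°)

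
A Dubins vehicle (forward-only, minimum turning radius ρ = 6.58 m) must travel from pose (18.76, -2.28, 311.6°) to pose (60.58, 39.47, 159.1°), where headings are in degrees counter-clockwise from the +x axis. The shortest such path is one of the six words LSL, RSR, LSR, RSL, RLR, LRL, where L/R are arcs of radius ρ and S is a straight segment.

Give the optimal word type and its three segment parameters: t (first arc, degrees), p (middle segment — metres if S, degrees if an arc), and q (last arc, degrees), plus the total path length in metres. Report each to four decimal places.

LSL: t = 90.5128°, p = 46.5772 m, q = 116.9872°, L = 70.4070 m

Let ψ = atan2(Δy, Δx) = atan2(41.75, 41.82) = 44.9520° be the start→goal bearing.
Normalize: d = |goal − start| / ρ = 59.092934/6.58 = 8.980689, α = (θ_start − ψ) mod 360° = 266.6480° = 4.653885 rad, β = (θ_goal − ψ) mod 360° = 114.1480° = 1.992258 rad.
Common terms: sin α = -0.998289, cos α = -0.058470, sin β = 0.912492, cos β = -0.409095, cos(α−β) = -0.887011, d² = 80.652777. Work in radians in the unit-radius frame; every candidate has L = ρ·(t + p + q).
LSL: p² = 2 + d² − 2cos(α−β) + 2d(sin α − sin β) = 50.106539; p = √p² = 7.078597; φ = atan2(cos β − cos α, d + sin α − sin β) = -0.049553 rad; t = (φ − α) mod 2π = 1.579747 rad, q = (β − φ) mod 2π = 2.041812 rad → L = 6.58·(1.579747 + 7.078597 + 2.041812) = 6.58·10.700155 = 70.407023 m
RSR: p² = 2 + d² − 2cos(α−β) + 2d(sin β − sin α) = 118.747059; p = √p² = 10.897112; φ = atan2(cos α − cos β, d − sin α + sin β) = 0.032181 rad; t = (α − φ) mod 2π = 4.621704 rad, q = (φ − β) mod 2π = 4.323108 rad → L = 6.58·(4.621704 + 10.897112 + 4.323108) = 6.58·19.841925 = 130.559865 m
LSR: p² = d² − 2 + 2cos(α−β) + 2d(sin α + sin β) = 75.337717; p = √p² = 8.679730; φ = atan2(−cos α − cos β, d + sin α + sin β) − atan2(−2, p) = 0.278986 rad; t = (φ − α) mod 2π = 1.908286 rad, q = (φ − β) mod 2π = 4.569913 rad → L = 6.58·(1.908286 + 8.679730 + 4.569913) = 6.58·15.157930 = 99.739178 m
RSL: p² = d² − 2 + 2cos(α−β) − 2d(sin α + sin β) = 78.419794; p = √p² = 8.855495; φ = atan2(cos α + cos β, d − sin α − sin β) − atan2(2, p) = -0.273647 rad; t = (α − φ) mod 2π = 4.927532 rad, q = (β − φ) mod 2π = 2.265905 rad → L = 6.58·(4.927532 + 8.855495 + 2.265905) = 6.58·16.048933 = 105.601977 m
RLR: c = (6 − d² + 2cos(α−β) + 2d(sin α − sin β))/8 = -13.843382, |c| > 1 → infeasible
LRL: c = (6 − d² + 2cos(α−β) − 2d(sin α − sin β))/8 = -5.263317, |c| > 1 → infeasible
Shortest: LSL with L = 70.407023 m ≈ 70.4070 m
Convert LSL to answer units (arcs ×180/π): t = 1.579747·180/π = 90.5128°, p = ρ·p = 6.58·7.078597 = 46.5772 m, q = 2.041812·180/π = 116.9872°, L = 70.4070 m.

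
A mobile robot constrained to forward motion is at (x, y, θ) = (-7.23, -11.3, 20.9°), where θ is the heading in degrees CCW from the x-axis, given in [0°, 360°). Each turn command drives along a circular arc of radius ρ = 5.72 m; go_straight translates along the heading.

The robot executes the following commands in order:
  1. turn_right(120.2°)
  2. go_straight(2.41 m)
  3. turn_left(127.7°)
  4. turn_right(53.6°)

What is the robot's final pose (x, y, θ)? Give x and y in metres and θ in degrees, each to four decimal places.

(13.5873, -25.7583, 334.8000°)

set_pose: (x, y, θ) = (-7.2300, -11.3000, 20.9000°), ρ = 5.72
turn_right(120.2°): centre at ρ to the right, rotate −120.2° → (0.4554, -17.5680, -99.3000° ≡ 260.7000°)
go_straight(2.41): x += 2.41·cos θ, y += 2.41·sin θ → (0.0659, -19.9463, 260.7000°)
turn_left(127.7°): centre at ρ to the left, rotate +127.7° → (8.4313, -25.9023, 388.4000° ≡ 28.4000°)
turn_right(53.6°): centre at ρ to the right, rotate −53.6° → (13.5873, -25.7583, -25.2000° ≡ 334.8000°)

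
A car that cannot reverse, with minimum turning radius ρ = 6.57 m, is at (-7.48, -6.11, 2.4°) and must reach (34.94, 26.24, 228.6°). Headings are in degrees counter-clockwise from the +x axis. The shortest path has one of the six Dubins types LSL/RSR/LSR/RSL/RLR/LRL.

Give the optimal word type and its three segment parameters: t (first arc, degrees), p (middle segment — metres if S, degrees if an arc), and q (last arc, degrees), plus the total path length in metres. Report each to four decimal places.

Let ψ = atan2(Δy, Δx) = atan2(32.35, 42.42) = 37.3296° be the start→goal bearing.
Normalize: d = |goal − start| / ρ = 53.347717/6.57 = 8.119896, α = (θ_start − ψ) mod 360° = 325.0704° = 5.673549 rad, β = (θ_goal − ψ) mod 360° = 191.2704° = 3.338299 rad.
Common terms: sin α = -0.572569, cos α = 0.819856, sin β = -0.195440, cos β = -0.980716, cos(α−β) = -0.692143, d² = 65.932712. Work in radians in the unit-radius frame; every candidate has L = ρ·(t + p + q).
LSL: p² = 2 + d² − 2cos(α−β) + 2d(sin α − sin β) = 63.192497; p = √p² = 7.949371; φ = atan2(cos β − cos α, d + sin α − sin β) = -0.228488 rad; t = (φ − α) mod 2π = 0.381148 rad, q = (β − φ) mod 2π = 3.566787 rad → L = 6.57·(0.381148 + 7.949371 + 3.566787) = 6.57·11.897306 = 78.165298 m
RSR: p² = 2 + d² − 2cos(α−β) + 2d(sin β − sin α) = 75.441499; p = √p² = 8.685707; φ = atan2(cos α − cos β, d − sin α + sin β) = 0.208817 rad; t = (α − φ) mod 2π = 5.464732 rad, q = (φ − β) mod 2π = 3.153704 rad → L = 6.57·(5.464732 + 8.685707 + 3.153704) = 6.57·17.304142 = 113.688216 m
LSR: p² = d² − 2 + 2cos(α−β) + 2d(sin α + sin β) = 50.076117; p = √p² = 7.076448; φ = atan2(−cos α − cos β, d + sin α + sin β) − atan2(−2, p) = 0.297320 rad; t = (φ − α) mod 2π = 0.906956 rad, q = (φ − β) mod 2π = 3.242207 rad → L = 6.57·(0.906956 + 7.076448 + 3.242207) = 6.57·11.225611 = 73.752266 m
RSL: p² = d² − 2 + 2cos(α−β) − 2d(sin α + sin β) = 75.020733; p = √p² = 8.661451; φ = atan2(cos α + cos β, d − sin α − sin β) − atan2(2, p) = -0.245027 rad; t = (α − φ) mod 2π = 5.918577 rad, q = (β − φ) mod 2π = 3.583326 rad → L = 6.57·(5.918577 + 8.661451 + 3.583326) = 6.57·18.163354 = 119.333234 m
RLR: c = (6 − d² + 2cos(α−β) + 2d(sin α − sin β))/8 = -8.430187, |c| > 1 → infeasible
LRL: c = (6 − d² + 2cos(α−β) − 2d(sin α − sin β))/8 = -6.899062, |c| > 1 → infeasible
Shortest: LSR with L = 73.752266 m ≈ 73.7523 m
Convert LSR to answer units (arcs ×180/π): t = 0.906956·180/π = 51.9648°, p = ρ·p = 6.57·7.076448 = 46.4923 m, q = 3.242207·180/π = 185.7648°, L = 73.7523 m.

LSR: t = 51.9648°, p = 46.4923 m, q = 185.7648°, L = 73.7523 m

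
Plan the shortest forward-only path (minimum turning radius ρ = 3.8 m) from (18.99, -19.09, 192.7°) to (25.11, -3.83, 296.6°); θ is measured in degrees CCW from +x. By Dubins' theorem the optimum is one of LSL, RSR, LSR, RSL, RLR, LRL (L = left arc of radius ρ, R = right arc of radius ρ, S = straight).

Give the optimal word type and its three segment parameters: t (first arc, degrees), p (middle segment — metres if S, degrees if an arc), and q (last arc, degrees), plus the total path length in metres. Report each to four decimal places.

RSR: t = 122.5560°, p = 10.4742 m, q = 133.5440°, L = 27.4594 m

Let ψ = atan2(Δy, Δx) = atan2(15.26, 6.12) = 68.1468° be the start→goal bearing.
Normalize: d = |goal − start| / ρ = 16.441472/3.8 = 4.326703, α = (θ_start − ψ) mod 360° = 124.5532° = 2.173863 rad, β = (θ_goal − ψ) mod 360° = 228.4532° = 3.987260 rad.
Common terms: sin α = 0.823600, cos α = -0.567171, sin β = -0.748414, cos β = -0.663232, cos(α−β) = -0.240228, d² = 18.720360. Work in radians in the unit-radius frame; every candidate has L = ρ·(t + p + q).
LSL: p² = 2 + d² − 2cos(α−β) + 2d(sin α − sin β) = 34.804093; p = √p² = 5.899499; φ = atan2(cos β − cos α, d + sin α − sin β) = -0.016284 rad; t = (φ − α) mod 2π = 4.093039 rad, q = (β − φ) mod 2π = 4.003544 rad → L = 3.8·(4.093039 + 5.899499 + 4.003544) = 3.8·13.996082 = 53.185111 m
RSR: p² = 2 + d² − 2cos(α−β) + 2d(sin β − sin α) = 7.597539; p = √p² = 2.756363; φ = atan2(cos α − cos β, d − sin α + sin β) = 0.034858 rad; t = (α − φ) mod 2π = 2.139005 rad, q = (φ − β) mod 2π = 2.330783 rad → L = 3.8·(2.139005 + 2.756363 + 2.330783) = 3.8·7.226152 = 27.459376 m
LSR: p² = d² − 2 + 2cos(α−β) + 2d(sin α + sin β) = 16.890520; p = √p² = 4.109808; φ = atan2(−cos α − cos β, d + sin α + sin β) − atan2(−2, p) = 0.725464 rad; t = (φ − α) mod 2π = 4.834786 rad, q = (φ − β) mod 2π = 3.021389 rad → L = 3.8·(4.834786 + 4.109808 + 3.021389) = 3.8·11.965983 = 45.470736 m
RSL: p² = d² − 2 + 2cos(α−β) − 2d(sin α + sin β) = 15.589288; p = √p² = 3.948327; φ = atan2(cos α + cos β, d − sin α − sin β) − atan2(2, p) = -0.750576 rad; t = (α − φ) mod 2π = 2.924439 rad, q = (β − φ) mod 2π = 4.737836 rad → L = 3.8·(2.924439 + 3.948327 + 4.737836) = 3.8·11.610602 = 44.120287 m
RLR: c = (6 − d² + 2cos(α−β) + 2d(sin α − sin β))/8 = 0.050308; p = 2π − arccos c = 4.762718 rad; φ = atan2(cos α − cos β, d − sin α + sin β) = 0.034858 rad; t = (α − φ + p/2) mod 2π = 4.520364 rad, q = (α − β − t + p) mod 2π = 4.712142 rad → L = 3.8·(4.520364 + 4.762718 + 4.712142) = 3.8·13.995224 = 53.181851 m
LRL: c = (6 − d² + 2cos(α−β) − 2d(sin α − sin β))/8 = -3.350512, |c| > 1 → infeasible
Shortest: RSR with L = 27.459376 m ≈ 27.4594 m
Convert RSR to answer units (arcs ×180/π): t = 2.139005·180/π = 122.5560°, p = ρ·p = 3.8·2.756363 = 10.4742 m, q = 2.330783·180/π = 133.5440°, L = 27.4594 m.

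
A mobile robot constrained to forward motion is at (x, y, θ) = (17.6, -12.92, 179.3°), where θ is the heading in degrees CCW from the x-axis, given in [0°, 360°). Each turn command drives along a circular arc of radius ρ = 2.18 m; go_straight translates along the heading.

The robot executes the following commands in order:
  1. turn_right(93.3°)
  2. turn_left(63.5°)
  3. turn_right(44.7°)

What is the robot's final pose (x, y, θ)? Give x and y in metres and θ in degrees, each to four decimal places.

(13.3824, -7.2362, 104.8000°)

set_pose: (x, y, θ) = (17.6000, -12.9200, 179.3000°), ρ = 2.18
turn_right(93.3°): centre at ρ to the right, rotate −93.3° → (15.4519, -10.5881, 86.0000°)
turn_left(63.5°): centre at ρ to the left, rotate +63.5° → (14.3837, -8.5577, 149.5000°)
turn_right(44.7°): centre at ρ to the right, rotate −44.7° → (13.3824, -7.2362, 104.8000°)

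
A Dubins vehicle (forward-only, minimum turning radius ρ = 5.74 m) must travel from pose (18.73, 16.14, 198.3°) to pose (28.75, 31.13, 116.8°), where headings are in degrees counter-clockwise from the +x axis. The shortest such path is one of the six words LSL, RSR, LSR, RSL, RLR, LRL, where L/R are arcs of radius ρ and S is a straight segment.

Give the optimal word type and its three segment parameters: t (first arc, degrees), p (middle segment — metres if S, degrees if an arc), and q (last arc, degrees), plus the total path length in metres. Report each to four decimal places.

LRL: t = 9.7647°, p = 255.7962°, q = 164.5315°, L = 43.0875 m

Let ψ = atan2(Δy, Δx) = atan2(14.99, 10.02) = 56.2394° be the start→goal bearing.
Normalize: d = |goal − start| / ρ = 18.030544/5.74 = 3.141210, α = (θ_start − ψ) mod 360° = 142.0606° = 2.479425 rad, β = (θ_goal − ψ) mod 360° = 60.5606° = 1.056981 rad.
Common terms: sin α = 0.614828, cos α = -0.788661, sin β = 0.870876, cos β = 0.491503, cos(α−β) = 0.147809, d² = 9.867198. Work in radians in the unit-radius frame; every candidate has L = ρ·(t + p + q).
LSL: p² = 2 + d² − 2cos(α−β) + 2d(sin α − sin β) = 9.962980; p = √p² = 3.156419; φ = atan2(cos β − cos α, d + sin α − sin β) = 0.417608 rad; t = (φ − α) mod 2π = 4.221368 rad, q = (β − φ) mod 2π = 0.639374 rad → L = 5.74·(4.221368 + 3.156419 + 0.639374) = 5.74·8.017161 = 46.018503 m
RSR: p² = 2 + d² − 2cos(α−β) + 2d(sin β − sin α) = 13.180179; p = √p² = 3.630452; φ = atan2(cos α − cos β, d − sin α + sin β) = -0.360368 rad; t = (α − φ) mod 2π = 2.839793 rad, q = (φ − β) mod 2π = 4.865836 rad → L = 5.74·(2.839793 + 3.630452 + 4.865836) = 5.74·11.336080 = 65.069101 m
LSR: p² = d² − 2 + 2cos(α−β) + 2d(sin α + sin β) = 17.496632; p = √p² = 4.182898; φ = atan2(−cos α − cos β, d + sin α + sin β) − atan2(−2, p) = 0.510141 rad; t = (φ − α) mod 2π = 4.313901 rad, q = (φ − β) mod 2π = 5.736345 rad → L = 5.74·(4.313901 + 4.182898 + 5.736345) = 5.74·14.233144 = 81.698244 m
RSL: p² = d² − 2 + 2cos(α−β) − 2d(sin α + sin β) = -1.170998 < 0 → infeasible
RLR: c = (6 − d² + 2cos(α−β) + 2d(sin α − sin β))/8 = -0.647522; p = 2π − arccos c = 4.008060 rad; φ = atan2(cos α − cos β, d − sin α + sin β) = -0.360368 rad; t = (α − φ + p/2) mod 2π = 4.843823 rad, q = (α − β − t + p) mod 2π = 0.586681 rad → L = 5.74·(4.843823 + 4.008060 + 0.586681) = 5.74·9.438564 = 54.177357 m
LRL: c = (6 − d² + 2cos(α−β) − 2d(sin α − sin β))/8 = -0.245372; p = 2π − arccos c = 4.464485 rad; φ = atan2(cos β − cos α, d + sin α − sin β) = 0.417608 rad; t = (φ − α + p/2) mod 2π = 0.170425 rad, q = (β − α − t + p) mod 2π = 2.871616 rad → L = 5.74·(0.170425 + 4.464485 + 2.871616) = 5.74·7.506527 = 43.087464 m
Shortest: LRL with L = 43.087464 m ≈ 43.0875 m
Convert LRL to answer units (arcs ×180/π): t = 0.170425·180/π = 9.7647°, p = 4.464485·180/π = 255.7962°, q = 2.871616·180/π = 164.5315°, L = 43.0875 m.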